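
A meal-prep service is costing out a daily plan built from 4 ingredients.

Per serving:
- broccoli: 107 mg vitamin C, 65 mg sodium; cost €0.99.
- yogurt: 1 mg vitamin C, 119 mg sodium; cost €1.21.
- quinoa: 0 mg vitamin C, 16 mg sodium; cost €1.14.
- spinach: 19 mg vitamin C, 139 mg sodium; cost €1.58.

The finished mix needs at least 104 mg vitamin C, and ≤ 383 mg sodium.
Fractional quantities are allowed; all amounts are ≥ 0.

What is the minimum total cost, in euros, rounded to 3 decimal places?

Let x1 = servings of broccoli, x2 = servings of yogurt, x3 = servings of quinoa, x4 = servings of spinach.
min 0.99x1 + 1.21x2 + 1.14x3 + 1.58x4 s.t.:
  107x1 + 1x2 + 19x4 ≥ 104   (vitamin C)
  65x1 + 119x2 + 16x3 + 139x4 ≤ 383   (sodium)
  x1, x2, x3, x4 ≥ 0.
The optimal basis is {broccoli}; yogurt, quinoa, spinach drop out. There the vitamin C constraint is tight.
Optimal quantities: broccoli = 0.972 servings.
Objective = 0.99·0.972 = 0.96228.

€0.962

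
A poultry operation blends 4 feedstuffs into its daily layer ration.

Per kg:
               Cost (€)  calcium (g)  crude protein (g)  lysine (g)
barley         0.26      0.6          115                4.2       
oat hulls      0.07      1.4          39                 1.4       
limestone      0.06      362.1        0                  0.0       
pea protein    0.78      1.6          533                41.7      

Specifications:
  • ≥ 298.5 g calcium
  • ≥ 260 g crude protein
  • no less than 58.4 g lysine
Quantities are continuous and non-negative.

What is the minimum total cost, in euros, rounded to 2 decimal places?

€1.14

Let x1 = kg of barley, x2 = kg of oat hulls, x3 = kg of limestone, x4 = kg of pea protein.
min 0.26x1 + 0.07x2 + 0.06x3 + 0.78x4 with:
  0.6x1 + 1.4x2 + 362.1x3 + 1.6x4 ≥ 298.5   (calcium)
  115x1 + 39x2 + 533x4 ≥ 260   (crude protein)
  4.2x1 + 1.4x2 + 41.7x4 ≥ 58.4   (lysine)
  x1, x2, x3, x4 ≥ 0.
The optimal basis is {limestone, pea protein}; barley, oat hulls drop out. There the calcium and lysine constraints are tight.
Solving gives x3 = 0.8182, x4 = 1.4.
Objective = 0.06·0.8182 + 0.78·1.4 = 1.1411.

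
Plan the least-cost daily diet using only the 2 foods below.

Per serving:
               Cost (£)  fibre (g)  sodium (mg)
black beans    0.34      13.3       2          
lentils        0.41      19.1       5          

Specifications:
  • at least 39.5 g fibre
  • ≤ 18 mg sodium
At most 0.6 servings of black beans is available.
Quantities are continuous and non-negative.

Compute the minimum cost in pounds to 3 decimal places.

Let x1 = servings of black beans, x2 = servings of lentils.
Minimise 0.34x1 + 0.41x2 with:
  13.3x1 + 19.1x2 ≥ 39.5   (fibre)
  2x1 + 5x2 ≤ 18   (sodium)
  x1 ≤ 0.6
  x1, x2 ≥ 0.
The optimal basis is {lentils}; black beans drops out. Binding constraint: fibre.
Solving gives x2 = 2.068.
Total cost: 0.41·2.068 = 0.84788.

£0.848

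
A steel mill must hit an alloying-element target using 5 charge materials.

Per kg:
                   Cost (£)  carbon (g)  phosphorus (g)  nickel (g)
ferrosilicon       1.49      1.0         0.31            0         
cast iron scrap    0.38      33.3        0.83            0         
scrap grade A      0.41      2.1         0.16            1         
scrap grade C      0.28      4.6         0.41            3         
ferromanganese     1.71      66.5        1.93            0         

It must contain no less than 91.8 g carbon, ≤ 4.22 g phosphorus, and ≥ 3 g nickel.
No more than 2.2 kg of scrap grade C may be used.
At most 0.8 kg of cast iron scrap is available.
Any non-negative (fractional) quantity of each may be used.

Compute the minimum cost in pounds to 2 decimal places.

Set it up as a linear program. Let x1 = kg of ferrosilicon, x2 = kg of cast iron scrap, x3 = kg of scrap grade A, x4 = kg of scrap grade C, x5 = kg of ferromanganese.
Minimise 1.49x1 + 0.38x2 + 0.41x3 + 0.28x4 + 1.71x5 subject to:
  1x1 + 33.3x2 + 2.1x3 + 4.6x4 + 66.5x5 ≥ 91.8   (carbon)
  0.31x1 + 0.83x2 + 0.16x3 + 0.41x4 + 1.93x5 ≤ 4.22   (phosphorus)
  1x3 + 3x4 ≥ 3   (nickel)
  x4 ≤ 2.2
  x2 ≤ 0.8
  x1, x2, x3, x4, x5 ≥ 0.
The cheapest feasible vertex uses only cast iron scrap, scrap grade C, ferromanganese; ferrosilicon, scrap grade A are not used. The carbon, nickel, the cast iron scrap cap requirements are met with equality.
Optimal quantities: cast iron scrap = 0.8 kg, scrap grade C = 1 kg, ferromanganese = 0.9107 kg.
Objective = 0.38·0.8 + 0.28·1 + 1.71·0.9107 = 2.1413.

£2.14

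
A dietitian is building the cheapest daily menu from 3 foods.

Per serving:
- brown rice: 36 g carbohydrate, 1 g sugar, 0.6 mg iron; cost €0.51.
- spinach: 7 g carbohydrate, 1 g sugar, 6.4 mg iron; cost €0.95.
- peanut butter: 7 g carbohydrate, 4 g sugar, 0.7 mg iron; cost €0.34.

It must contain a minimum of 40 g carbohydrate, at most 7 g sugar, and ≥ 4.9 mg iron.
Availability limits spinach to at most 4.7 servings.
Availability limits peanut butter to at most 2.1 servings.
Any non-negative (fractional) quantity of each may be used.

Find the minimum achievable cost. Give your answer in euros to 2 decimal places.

€1.14

This is a linear program. Let x1 = servings of brown rice, x2 = servings of spinach, x3 = servings of peanut butter.
Minimize 0.51x1 + 0.95x2 + 0.34x3 subject to:
  36x1 + 7x2 + 7x3 ≥ 40   (carbohydrate)
  1x1 + 1x2 + 4x3 ≤ 7   (sugar)
  0.6x1 + 6.4x2 + 0.7x3 ≥ 4.9   (iron)
  x2 ≤ 4.7
  x3 ≤ 2.1
  x1, x2, x3 ≥ 0.
The optimal basis is {brown rice, spinach}; peanut butter drops out. The carbohydrate and iron requirements are met with equality.
Optimal quantities: brown rice = 0.9801 servings, spinach = 0.6737 servings.
Objective = 0.51·0.9801 + 0.95·0.6737 = 1.1399.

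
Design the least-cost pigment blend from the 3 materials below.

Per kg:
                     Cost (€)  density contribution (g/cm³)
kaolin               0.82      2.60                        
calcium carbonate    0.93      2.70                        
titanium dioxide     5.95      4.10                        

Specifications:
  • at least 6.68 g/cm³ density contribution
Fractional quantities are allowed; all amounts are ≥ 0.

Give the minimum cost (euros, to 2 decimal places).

€2.11

This is a linear program. Let x1 = kg of kaolin, x2 = kg of calcium carbonate, x3 = kg of titanium dioxide.
Minimize 0.82x1 + 0.93x2 + 5.95x3 s.t.:
  2.6x1 + 2.7x2 + 4.1x3 ≥ 6.68   (density contribution)
  x1, x2, x3 ≥ 0.
The cheapest feasible vertex uses only kaolin; calcium carbonate, titanium dioxide are not used. There the density contribution constraint is tight.
That vertex is x1 = 2.569.
Objective = 0.82·2.569 = 2.1066.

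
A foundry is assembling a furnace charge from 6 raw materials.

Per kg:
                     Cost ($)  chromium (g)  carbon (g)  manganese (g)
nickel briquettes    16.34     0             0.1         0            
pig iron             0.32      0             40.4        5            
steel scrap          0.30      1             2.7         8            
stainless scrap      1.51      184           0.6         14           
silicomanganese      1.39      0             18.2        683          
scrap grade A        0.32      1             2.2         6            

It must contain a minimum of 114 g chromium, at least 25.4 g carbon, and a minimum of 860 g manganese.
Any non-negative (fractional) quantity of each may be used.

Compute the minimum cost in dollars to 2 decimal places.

This is a linear program. Let x1 = kg of nickel briquettes, x2 = kg of pig iron, x3 = kg of steel scrap, x4 = kg of stainless scrap, x5 = kg of silicomanganese, x6 = kg of scrap grade A.
Minimise 16.34x1 + 0.32x2 + 0.3x3 + 1.51x4 + 1.39x5 + 0.32x6 s.t.:
  1x3 + 184x4 + 1x6 ≥ 114   (chromium)
  0.1x1 + 40.4x2 + 2.7x3 + 0.6x4 + 18.2x5 + 2.2x6 ≥ 25.4   (carbon)
  5x2 + 8x3 + 14x4 + 683x5 + 6x6 ≥ 860   (manganese)
  x1, x2, x3, x4, x5, x6 ≥ 0.
At the optimum only pig iron, stainless scrap, silicomanganese are positive (nickel briquettes, steel scrap, scrap grade A = 0). There the chromium, carbon, manganese constraints are tight.
So pig iron = 0.05818 kg, stainless scrap = 0.6196 kg, silicomanganese = 1.246 kg.
Cost = 0.32·0.05818 + 1.51·0.6196 + 1.39·1.246 = 2.6862.

$2.69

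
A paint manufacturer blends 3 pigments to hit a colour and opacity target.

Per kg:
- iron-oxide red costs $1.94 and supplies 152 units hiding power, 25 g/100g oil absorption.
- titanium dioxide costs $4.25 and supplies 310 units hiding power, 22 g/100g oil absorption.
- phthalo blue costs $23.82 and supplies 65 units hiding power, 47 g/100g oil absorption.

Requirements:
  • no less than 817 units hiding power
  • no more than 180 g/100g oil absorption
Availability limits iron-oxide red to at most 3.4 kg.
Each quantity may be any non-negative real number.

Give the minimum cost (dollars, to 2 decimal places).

$10.71

Let x1 = kg of iron-oxide red, x2 = kg of titanium dioxide, x3 = kg of phthalo blue.
Minimise 1.94x1 + 4.25x2 + 23.82x3 subject to:
  152x1 + 310x2 + 65x3 ≥ 817   (hiding power)
  25x1 + 22x2 + 47x3 ≤ 180   (oil absorption)
  x1 ≤ 3.4
  x1, x2, x3 ≥ 0.
The minimum-cost mix takes nothing from phthalo blue — only iron-oxide red, titanium dioxide. The hiding power and the iron-oxide red cap requirements are met with equality.
Solving gives x1 = 3.4, x2 = 0.9684.
Objective = 1.94·3.4 + 4.25·0.9684 = 10.7117.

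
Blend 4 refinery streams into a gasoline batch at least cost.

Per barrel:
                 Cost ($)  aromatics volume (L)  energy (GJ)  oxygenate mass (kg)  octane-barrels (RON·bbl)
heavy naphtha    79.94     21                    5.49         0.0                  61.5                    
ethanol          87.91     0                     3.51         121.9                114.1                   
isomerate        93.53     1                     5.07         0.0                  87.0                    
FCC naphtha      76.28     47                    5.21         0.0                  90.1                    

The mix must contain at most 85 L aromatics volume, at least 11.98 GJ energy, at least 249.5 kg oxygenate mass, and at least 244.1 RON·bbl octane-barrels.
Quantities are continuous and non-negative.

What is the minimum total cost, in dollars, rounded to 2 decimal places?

$249.76

Let x1 = barrels of heavy naphtha, x2 = barrels of ethanol, x3 = barrels of isomerate, x4 = barrels of FCC naphtha.
Minimize 79.94x1 + 87.91x2 + 93.53x3 + 76.28x4 with:
  21x1 + 1x3 + 47x4 ≤ 85   (aromatics volume)
  5.49x1 + 3.51x2 + 5.07x3 + 5.21x4 ≥ 11.98   (energy)
  121.9x2 ≥ 249.5   (oxygenate mass)
  61.5x1 + 114.1x2 + 87x3 + 90.1x4 ≥ 244.1   (octane-barrels)
  x1, x2, x3, x4 ≥ 0.
At the optimum only heavy naphtha, ethanol are positive (isomerate, FCC naphtha = 0). There the energy and oxygenate mass constraints are tight.
That vertex is x1 = 0.873565, x2 = 2.04676.
Objective = 79.94·0.873565 + 87.91·2.04676 = 249.7635.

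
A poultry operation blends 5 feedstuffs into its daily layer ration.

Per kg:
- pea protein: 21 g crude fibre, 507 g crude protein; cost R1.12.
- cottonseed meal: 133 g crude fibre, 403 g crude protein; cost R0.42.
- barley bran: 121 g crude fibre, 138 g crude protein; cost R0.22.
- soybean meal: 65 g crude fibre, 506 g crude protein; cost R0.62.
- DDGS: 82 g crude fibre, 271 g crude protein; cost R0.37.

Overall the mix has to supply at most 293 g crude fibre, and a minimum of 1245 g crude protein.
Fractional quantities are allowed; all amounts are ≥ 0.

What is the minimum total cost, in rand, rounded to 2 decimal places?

R1.40

This is a linear program. Let x1 = kg of pea protein, x2 = kg of cottonseed meal, x3 = kg of barley bran, x4 = kg of soybean meal, x5 = kg of DDGS.
min 1.12x1 + 0.42x2 + 0.22x3 + 0.62x4 + 0.37x5 with:
  21x1 + 133x2 + 121x3 + 65x4 + 82x5 ≤ 293   (crude fibre)
  507x1 + 403x2 + 138x3 + 506x4 + 271x5 ≥ 1245   (crude protein)
  x1, x2, x3, x4, x5 ≥ 0.
At the optimum only cottonseed meal, soybean meal are positive (pea protein, barley bran, DDGS = 0). The crude fibre and crude protein requirements are met with equality.
Solving gives x2 = 1.638, x4 = 1.156.
Total cost: 0.42·1.638 + 0.62·1.156 = 1.4047.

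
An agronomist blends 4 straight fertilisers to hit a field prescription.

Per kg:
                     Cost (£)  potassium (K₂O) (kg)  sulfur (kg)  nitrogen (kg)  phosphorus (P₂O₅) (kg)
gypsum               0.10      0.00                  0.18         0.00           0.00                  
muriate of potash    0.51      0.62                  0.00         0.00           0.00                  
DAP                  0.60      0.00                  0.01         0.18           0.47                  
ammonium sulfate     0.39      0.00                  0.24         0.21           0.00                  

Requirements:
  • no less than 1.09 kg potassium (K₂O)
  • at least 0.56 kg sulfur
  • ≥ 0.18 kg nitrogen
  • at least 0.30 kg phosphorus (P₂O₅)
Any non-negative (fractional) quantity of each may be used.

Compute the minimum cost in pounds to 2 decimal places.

£1.67

This is a linear program. Let x1 = kg of gypsum, x2 = kg of muriate of potash, x3 = kg of DAP, x4 = kg of ammonium sulfate.
min 0.1x1 + 0.51x2 + 0.6x3 + 0.39x4 subject to:
  0.62x2 ≥ 1.09   (potassium (K₂O))
  0.18x1 + 0.01x3 + 0.24x4 ≥ 0.56   (sulfur)
  0.18x3 + 0.21x4 ≥ 0.18   (nitrogen)
  0.47x3 ≥ 0.3   (phosphorus (P₂O₅))
  x1, x2, x3, x4 ≥ 0.
All 4 inputs are positive at the optimum. The potassium (K₂O), sulfur, nitrogen, phosphorus (P₂O₅) requirements are met with equality.
Solving gives x1 = 2.662, x2 = 1.758, x3 = 0.6383, x4 = 0.31.
Total cost: 0.1·2.662 + 0.51·1.758 + 0.6·0.6383 + 0.39·0.31 = 1.6667.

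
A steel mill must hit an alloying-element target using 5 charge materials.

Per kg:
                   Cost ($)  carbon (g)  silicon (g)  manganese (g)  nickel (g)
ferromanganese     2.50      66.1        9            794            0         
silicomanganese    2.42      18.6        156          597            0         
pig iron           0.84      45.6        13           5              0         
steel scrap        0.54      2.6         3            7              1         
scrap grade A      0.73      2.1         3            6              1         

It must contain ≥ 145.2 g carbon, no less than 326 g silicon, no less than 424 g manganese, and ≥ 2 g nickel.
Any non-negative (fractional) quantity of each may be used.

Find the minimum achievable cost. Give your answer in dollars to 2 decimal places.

Treat it as an LP. Let x1 = kg of ferromanganese, x2 = kg of silicomanganese, x3 = kg of pig iron, x4 = kg of steel scrap, x5 = kg of scrap grade A.
Minimise 2.5x1 + 2.42x2 + 0.84x3 + 0.54x4 + 0.73x5 s.t.:
  66.1x1 + 18.6x2 + 45.6x3 + 2.6x4 + 2.1x5 ≥ 145.2   (carbon)
  9x1 + 156x2 + 13x3 + 3x4 + 3x5 ≥ 326   (silicon)
  794x1 + 597x2 + 5x3 + 7x4 + 6x5 ≥ 424   (manganese)
  1x4 + 1x5 ≥ 2   (nickel)
  x1, x2, x3, x4, x5 ≥ 0.
At the optimum only silicomanganese, pig iron, steel scrap are positive (ferromanganese, scrap grade A = 0). There the carbon, silicon, nickel constraints are tight.
So silicomanganese = 1.859 kg, pig iron = 2.312 kg, steel scrap = 2 kg.
Total cost: 2.42·1.859 + 0.84·2.312 + 0.54·2 = 7.5209.

$7.52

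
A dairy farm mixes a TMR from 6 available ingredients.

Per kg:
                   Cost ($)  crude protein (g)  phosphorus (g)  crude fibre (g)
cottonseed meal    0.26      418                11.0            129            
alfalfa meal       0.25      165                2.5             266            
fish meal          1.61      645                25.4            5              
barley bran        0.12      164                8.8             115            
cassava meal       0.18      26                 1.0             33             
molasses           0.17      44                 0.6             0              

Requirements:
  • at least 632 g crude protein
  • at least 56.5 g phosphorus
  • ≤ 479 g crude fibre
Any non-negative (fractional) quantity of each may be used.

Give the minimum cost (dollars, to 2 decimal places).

$1.77

Set it up as a linear program. Let x1 = kg of cottonseed meal, x2 = kg of alfalfa meal, x3 = kg of fish meal, x4 = kg of barley bran, x5 = kg of cassava meal, x6 = kg of molasses.
min 0.26x1 + 0.25x2 + 1.61x3 + 0.12x4 + 0.18x5 + 0.17x6 s.t.:
  418x1 + 165x2 + 645x3 + 164x4 + 26x5 + 44x6 ≥ 632   (crude protein)
  11x1 + 2.5x2 + 25.4x3 + 8.8x4 + 1x5 + 0.6x6 ≥ 56.5   (phosphorus)
  129x1 + 266x2 + 5x3 + 115x4 + 33x5 ≤ 479   (crude fibre)
  x1, x2, x3, x4, x5, x6 ≥ 0.
The optimal basis is {fish meal, barley bran}; cottonseed meal, alfalfa meal, cassava meal, molasses drop out. There the phosphorus and crude fibre constraints are tight.
Optimal quantities: fish meal = 0.7933 kg, barley bran = 4.131 kg.
Objective = 1.61·0.7933 + 0.12·4.131 = 1.7729.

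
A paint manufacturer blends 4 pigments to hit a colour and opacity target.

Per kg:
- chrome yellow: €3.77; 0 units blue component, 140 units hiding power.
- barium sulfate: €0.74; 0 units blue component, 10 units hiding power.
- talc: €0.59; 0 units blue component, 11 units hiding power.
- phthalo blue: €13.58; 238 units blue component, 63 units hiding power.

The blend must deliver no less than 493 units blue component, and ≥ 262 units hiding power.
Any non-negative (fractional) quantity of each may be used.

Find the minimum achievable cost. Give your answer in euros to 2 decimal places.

€31.67

Let x1 = kg of chrome yellow, x2 = kg of barium sulfate, x3 = kg of talc, x4 = kg of phthalo blue.
min 3.77x1 + 0.74x2 + 0.59x3 + 13.58x4 subject to:
  238x4 ≥ 493   (blue component)
  140x1 + 10x2 + 11x3 + 63x4 ≥ 262   (hiding power)
  x1, x2, x3, x4 ≥ 0.
The cheapest feasible vertex uses only chrome yellow, phthalo blue; barium sulfate, talc are not used. Binding constraints: blue component and hiding power.
That vertex is x1 = 0.9393, x4 = 2.071.
Cost = 3.77·0.9393 + 13.58·2.071 = 31.6653.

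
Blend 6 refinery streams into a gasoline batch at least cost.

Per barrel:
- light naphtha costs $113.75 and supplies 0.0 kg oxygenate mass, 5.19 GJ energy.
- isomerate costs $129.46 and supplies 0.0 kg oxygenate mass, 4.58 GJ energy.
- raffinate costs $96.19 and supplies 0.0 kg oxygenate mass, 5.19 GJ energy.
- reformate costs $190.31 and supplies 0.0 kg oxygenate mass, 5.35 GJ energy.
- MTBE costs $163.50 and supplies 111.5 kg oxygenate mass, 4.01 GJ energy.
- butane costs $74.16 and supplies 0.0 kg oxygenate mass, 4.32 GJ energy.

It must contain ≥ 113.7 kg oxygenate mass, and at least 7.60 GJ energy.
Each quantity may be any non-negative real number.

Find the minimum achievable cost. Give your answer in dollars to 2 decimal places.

$227.00

Let x1 = barrels of light naphtha, x2 = barrels of isomerate, x3 = barrels of raffinate, x4 = barrels of reformate, x5 = barrels of MTBE, x6 = barrels of butane.
Minimise 113.75x1 + 129.46x2 + 96.19x3 + 190.31x4 + 163.5x5 + 74.16x6 s.t.:
  111.5x5 ≥ 113.7   (oxygenate mass)
  5.19x1 + 4.58x2 + 5.19x3 + 5.35x4 + 4.01x5 + 4.32x6 ≥ 7.6   (energy)
  x1, x2, x3, x4, x5, x6 ≥ 0.
At the optimum only MTBE, butane are positive (light naphtha, isomerate, raffinate, reformate = 0). There the oxygenate mass and energy constraints are tight.
Optimal quantities: MTBE = 1.01973 barrels, butane = 0.812703 barrels.
Hence cost = 163.5·1.01973 + 74.16·0.812703 = $226.9959.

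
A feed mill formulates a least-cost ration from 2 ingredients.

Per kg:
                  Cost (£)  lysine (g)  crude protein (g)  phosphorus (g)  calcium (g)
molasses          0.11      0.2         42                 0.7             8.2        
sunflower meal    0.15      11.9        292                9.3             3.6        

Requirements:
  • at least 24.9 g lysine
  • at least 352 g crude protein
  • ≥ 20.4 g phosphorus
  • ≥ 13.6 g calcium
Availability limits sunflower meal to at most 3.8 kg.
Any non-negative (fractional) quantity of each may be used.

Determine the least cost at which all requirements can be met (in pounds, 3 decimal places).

Let x1 = kg of molasses, x2 = kg of sunflower meal.
Minimise 0.11x1 + 0.15x2 subject to:
  0.2x1 + 11.9x2 ≥ 24.9   (lysine)
  42x1 + 292x2 ≥ 352   (crude protein)
  0.7x1 + 9.3x2 ≥ 20.4   (phosphorus)
  8.2x1 + 3.6x2 ≥ 13.6   (calcium)
  x2 ≤ 3.8
  x1, x2 ≥ 0.
Both inputs are positive at the optimum. Binding constraints: phosphorus and calcium.
Optimal quantities: molasses = 0.7193 kg, sunflower meal = 2.139 kg.
Cost = 0.11·0.7193 + 0.15·2.139 = 0.39997.

£0.400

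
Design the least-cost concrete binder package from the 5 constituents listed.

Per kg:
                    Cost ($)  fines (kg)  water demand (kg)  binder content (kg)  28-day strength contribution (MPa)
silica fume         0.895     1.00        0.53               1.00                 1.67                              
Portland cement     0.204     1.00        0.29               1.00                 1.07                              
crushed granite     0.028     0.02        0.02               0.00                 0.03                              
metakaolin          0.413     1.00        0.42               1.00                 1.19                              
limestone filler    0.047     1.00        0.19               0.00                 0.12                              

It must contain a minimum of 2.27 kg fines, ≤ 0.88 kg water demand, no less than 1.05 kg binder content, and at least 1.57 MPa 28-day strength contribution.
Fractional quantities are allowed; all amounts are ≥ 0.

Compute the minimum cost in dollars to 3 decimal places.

$0.321

Let x1 = kg of silica fume, x2 = kg of Portland cement, x3 = kg of crushed granite, x4 = kg of metakaolin, x5 = kg of limestone filler.
Minimise 0.895x1 + 0.204x2 + 0.028x3 + 0.413x4 + 0.047x5 s.t.:
  1x1 + 1x2 + 0.02x3 + 1x4 + 1x5 ≥ 2.27   (fines)
  0.53x1 + 0.29x2 + 0.02x3 + 0.42x4 + 0.19x5 ≤ 0.88   (water demand)
  1x1 + 1x2 + 1x4 ≥ 1.05   (binder content)
  1.67x1 + 1.07x2 + 0.03x3 + 1.19x4 + 0.12x5 ≥ 1.57   (28-day strength contribution)
  x1, x2, x3, x4, x5 ≥ 0.
The optimal basis is {Portland cement, limestone filler}; silica fume, crushed granite, metakaolin drop out. Binding constraints: fines and 28-day strength contribution.
So Portland cement = 1.366 kg, limestone filler = 0.9041 kg.
Hence cost = 0.204·1.366 + 0.047·0.9041 = $0.32116.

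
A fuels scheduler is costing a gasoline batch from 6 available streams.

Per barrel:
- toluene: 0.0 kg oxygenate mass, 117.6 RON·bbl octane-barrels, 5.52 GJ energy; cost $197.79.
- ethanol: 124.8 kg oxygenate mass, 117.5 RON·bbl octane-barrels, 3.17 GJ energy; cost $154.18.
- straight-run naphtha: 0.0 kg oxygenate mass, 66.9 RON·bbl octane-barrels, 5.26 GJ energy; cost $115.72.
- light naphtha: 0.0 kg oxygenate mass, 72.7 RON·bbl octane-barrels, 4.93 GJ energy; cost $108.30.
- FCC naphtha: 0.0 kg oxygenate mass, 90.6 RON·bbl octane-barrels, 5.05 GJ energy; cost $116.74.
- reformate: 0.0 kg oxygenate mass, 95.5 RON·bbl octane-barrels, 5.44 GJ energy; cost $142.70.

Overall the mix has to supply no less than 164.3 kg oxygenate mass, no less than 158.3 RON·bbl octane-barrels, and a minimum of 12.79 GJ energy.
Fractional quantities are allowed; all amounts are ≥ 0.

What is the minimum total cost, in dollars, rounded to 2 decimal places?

$392.27

Treat it as an LP. Let x1 = barrels of toluene, x2 = barrels of ethanol, x3 = barrels of straight-run naphtha, x4 = barrels of light naphtha, x5 = barrels of FCC naphtha, x6 = barrels of reformate.
Minimise 197.79x1 + 154.18x2 + 115.72x3 + 108.3x4 + 116.74x5 + 142.7x6 subject to:
  124.8x2 ≥ 164.3   (oxygenate mass)
  117.6x1 + 117.5x2 + 66.9x3 + 72.7x4 + 90.6x5 + 95.5x6 ≥ 158.3   (octane-barrels)
  5.52x1 + 3.17x2 + 5.26x3 + 4.93x4 + 5.05x5 + 5.44x6 ≥ 12.79   (energy)
  x1, x2, x3, x4, x5, x6 ≥ 0.
The minimum-cost mix takes nothing from toluene, straight-run naphtha, FCC naphtha, reformate — only ethanol, light naphtha. Binding constraints: oxygenate mass and energy.
Solving gives x2 = 1.31651, x4 = 1.7478.
Objective = 154.18·1.31651 + 108.3·1.7478 = 392.2663.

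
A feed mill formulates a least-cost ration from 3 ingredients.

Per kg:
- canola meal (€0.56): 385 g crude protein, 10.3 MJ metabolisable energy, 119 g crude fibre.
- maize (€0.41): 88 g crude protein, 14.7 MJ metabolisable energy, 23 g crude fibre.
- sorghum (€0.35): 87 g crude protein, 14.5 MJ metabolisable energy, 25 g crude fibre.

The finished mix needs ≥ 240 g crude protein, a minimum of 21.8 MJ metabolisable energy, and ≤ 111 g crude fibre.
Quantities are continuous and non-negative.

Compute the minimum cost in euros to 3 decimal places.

€0.631

Let x1 = kg of canola meal, x2 = kg of maize, x3 = kg of sorghum.
min 0.56x1 + 0.41x2 + 0.35x3 with:
  385x1 + 88x2 + 87x3 ≥ 240   (crude protein)
  10.3x1 + 14.7x2 + 14.5x3 ≥ 21.8   (metabolisable energy)
  119x1 + 23x2 + 25x3 ≤ 111   (crude fibre)
  x1, x2, x3 ≥ 0.
The minimum-cost mix takes nothing from maize — only canola meal, sorghum. There the crude protein and metabolisable energy constraints are tight.
Optimal quantities: canola meal = 0.3379 kg, sorghum = 1.263 kg.
Total cost: 0.56·0.3379 + 0.35·1.263 = 0.63127.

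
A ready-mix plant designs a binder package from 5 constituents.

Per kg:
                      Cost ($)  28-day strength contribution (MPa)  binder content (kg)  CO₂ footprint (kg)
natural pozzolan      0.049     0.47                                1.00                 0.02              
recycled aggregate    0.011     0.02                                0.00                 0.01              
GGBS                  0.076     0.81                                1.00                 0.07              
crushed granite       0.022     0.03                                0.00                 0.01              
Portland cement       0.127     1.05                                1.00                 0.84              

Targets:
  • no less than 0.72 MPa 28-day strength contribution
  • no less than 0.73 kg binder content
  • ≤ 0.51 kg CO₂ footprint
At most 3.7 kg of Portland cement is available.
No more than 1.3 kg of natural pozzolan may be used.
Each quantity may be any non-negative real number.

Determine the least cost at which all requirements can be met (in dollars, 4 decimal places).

$0.0676

Set it up as a linear program. Let x1 = kg of natural pozzolan, x2 = kg of recycled aggregate, x3 = kg of GGBS, x4 = kg of crushed granite, x5 = kg of Portland cement.
Minimise 0.049x1 + 0.011x2 + 0.076x3 + 0.022x4 + 0.127x5 subject to:
  0.47x1 + 0.02x2 + 0.81x3 + 0.03x4 + 1.05x5 ≥ 0.72   (28-day strength contribution)
  1x1 + 1x3 + 1x5 ≥ 0.73   (binder content)
  0.02x1 + 0.01x2 + 0.07x3 + 0.01x4 + 0.84x5 ≤ 0.51   (CO₂ footprint)
  x5 ≤ 3.7
  x1 ≤ 1.3
  x1, x2, x3, x4, x5 ≥ 0.
The cheapest feasible vertex uses only GGBS; natural pozzolan, recycled aggregate, crushed granite, Portland cement are not used. Binding constraint: 28-day strength contribution.
So GGBS = 0.8889 kg.
Objective = 0.076·0.8889 = 0.067556.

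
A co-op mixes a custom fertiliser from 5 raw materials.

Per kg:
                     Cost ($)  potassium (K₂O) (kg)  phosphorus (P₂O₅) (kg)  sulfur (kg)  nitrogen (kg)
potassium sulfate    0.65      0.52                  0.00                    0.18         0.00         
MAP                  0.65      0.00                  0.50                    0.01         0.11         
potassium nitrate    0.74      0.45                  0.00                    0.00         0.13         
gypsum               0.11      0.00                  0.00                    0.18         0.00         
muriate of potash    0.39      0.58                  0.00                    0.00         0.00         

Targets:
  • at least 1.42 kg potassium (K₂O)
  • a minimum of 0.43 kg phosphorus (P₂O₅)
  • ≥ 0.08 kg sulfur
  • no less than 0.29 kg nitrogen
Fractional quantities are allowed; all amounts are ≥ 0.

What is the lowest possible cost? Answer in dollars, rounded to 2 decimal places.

$2.21

Treat it as an LP. Let x1 = kg of potassium sulfate, x2 = kg of MAP, x3 = kg of potassium nitrate, x4 = kg of gypsum, x5 = kg of muriate of potash.
Minimise 0.65x1 + 0.65x2 + 0.74x3 + 0.11x4 + 0.39x5 subject to:
  0.52x1 + 0.45x3 + 0.58x5 ≥ 1.42   (potassium (K₂O))
  0.5x2 ≥ 0.43   (phosphorus (P₂O₅))
  0.18x1 + 0.01x2 + 0.18x4 ≥ 0.08   (sulfur)
  0.11x2 + 0.13x3 ≥ 0.29   (nitrogen)
  x1, x2, x3, x4, x5 ≥ 0.
The cheapest feasible vertex uses only MAP, potassium nitrate, gypsum, muriate of potash; potassium sulfate is not used. There the potassium (K₂O), phosphorus (P₂O₅), sulfur, nitrogen constraints are tight.
That vertex is x2 = 0.86, x3 = 1.503, x4 = 0.3967, x5 = 1.282.
Hence cost = 0.65·0.86 + 0.74·1.503 + 0.11·0.3967 + 0.39·1.282 = $2.2148.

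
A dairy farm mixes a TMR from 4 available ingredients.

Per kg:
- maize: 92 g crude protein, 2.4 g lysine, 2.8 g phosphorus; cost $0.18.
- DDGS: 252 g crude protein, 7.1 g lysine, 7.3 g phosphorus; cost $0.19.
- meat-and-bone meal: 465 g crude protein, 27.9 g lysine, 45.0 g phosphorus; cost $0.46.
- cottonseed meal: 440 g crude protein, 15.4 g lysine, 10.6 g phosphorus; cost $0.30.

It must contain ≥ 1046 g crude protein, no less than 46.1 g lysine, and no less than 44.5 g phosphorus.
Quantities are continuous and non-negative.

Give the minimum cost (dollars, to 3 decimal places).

Set it up as a linear program. Let x1 = kg of maize, x2 = kg of DDGS, x3 = kg of meat-and-bone meal, x4 = kg of cottonseed meal.
Minimize 0.18x1 + 0.19x2 + 0.46x3 + 0.3x4 with:
  92x1 + 252x2 + 465x3 + 440x4 ≥ 1046   (crude protein)
  2.4x1 + 7.1x2 + 27.9x3 + 15.4x4 ≥ 46.1   (lysine)
  2.8x1 + 7.3x2 + 45x3 + 10.6x4 ≥ 44.5   (phosphorus)
  x1, x2, x3, x4 ≥ 0.
The optimal basis is {meat-and-bone meal, cottonseed meal}; maize, DDGS drop out. There the crude protein and lysine constraints are tight.
So meat-and-bone meal = 0.8163 kg, cottonseed meal = 1.515 kg.
Objective = 0.46·0.8163 + 0.3·1.515 = 0.83000.

$0.830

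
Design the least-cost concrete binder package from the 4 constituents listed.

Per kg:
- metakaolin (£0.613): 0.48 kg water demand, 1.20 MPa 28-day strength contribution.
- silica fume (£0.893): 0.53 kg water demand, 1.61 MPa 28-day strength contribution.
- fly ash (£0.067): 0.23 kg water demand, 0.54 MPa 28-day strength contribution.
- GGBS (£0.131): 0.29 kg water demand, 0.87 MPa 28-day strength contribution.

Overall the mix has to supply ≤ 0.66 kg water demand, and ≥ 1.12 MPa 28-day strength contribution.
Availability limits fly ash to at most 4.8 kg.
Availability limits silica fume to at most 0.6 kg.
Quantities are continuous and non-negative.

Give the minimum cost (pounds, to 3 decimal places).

This is a linear program. Let x1 = kg of metakaolin, x2 = kg of silica fume, x3 = kg of fly ash, x4 = kg of GGBS.
Minimise 0.613x1 + 0.893x2 + 0.067x3 + 0.131x4 s.t.:
  0.48x1 + 0.53x2 + 0.23x3 + 0.29x4 ≤ 0.66   (water demand)
  1.2x1 + 1.61x2 + 0.54x3 + 0.87x4 ≥ 1.12   (28-day strength contribution)
  x3 ≤ 4.8
  x2 ≤ 0.6
  x1, x2, x3, x4 ≥ 0.
The cheapest feasible vertex uses only fly ash; metakaolin, silica fume, GGBS are not used. Binding constraint: 28-day strength contribution.
Solving gives x3 = 2.074.
Cost = 0.067·2.074 = 0.13896.

£0.139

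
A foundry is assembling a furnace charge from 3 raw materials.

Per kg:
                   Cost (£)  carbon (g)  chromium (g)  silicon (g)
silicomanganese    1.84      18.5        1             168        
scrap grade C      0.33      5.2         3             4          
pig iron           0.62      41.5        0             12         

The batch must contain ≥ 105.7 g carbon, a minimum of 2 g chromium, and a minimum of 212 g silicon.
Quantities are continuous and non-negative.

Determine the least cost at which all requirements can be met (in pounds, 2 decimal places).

£3.39

Let x1 = kg of silicomanganese, x2 = kg of scrap grade C, x3 = kg of pig iron.
Minimise 1.84x1 + 0.33x2 + 0.62x3 with:
  18.5x1 + 5.2x2 + 41.5x3 ≥ 105.7   (carbon)
  1x1 + 3x2 ≥ 2   (chromium)
  168x1 + 4x2 + 12x3 ≥ 212   (silicon)
  x1, x2, x3 ≥ 0.
The optimal mix uses every input. There the carbon, chromium, silicon constraints are tight.
That vertex is x1 = 1.111, x2 = 0.2964, x3 = 2.015.
Total cost: 1.84·1.111 + 0.33·0.2964 + 0.62·2.015 = 3.3914.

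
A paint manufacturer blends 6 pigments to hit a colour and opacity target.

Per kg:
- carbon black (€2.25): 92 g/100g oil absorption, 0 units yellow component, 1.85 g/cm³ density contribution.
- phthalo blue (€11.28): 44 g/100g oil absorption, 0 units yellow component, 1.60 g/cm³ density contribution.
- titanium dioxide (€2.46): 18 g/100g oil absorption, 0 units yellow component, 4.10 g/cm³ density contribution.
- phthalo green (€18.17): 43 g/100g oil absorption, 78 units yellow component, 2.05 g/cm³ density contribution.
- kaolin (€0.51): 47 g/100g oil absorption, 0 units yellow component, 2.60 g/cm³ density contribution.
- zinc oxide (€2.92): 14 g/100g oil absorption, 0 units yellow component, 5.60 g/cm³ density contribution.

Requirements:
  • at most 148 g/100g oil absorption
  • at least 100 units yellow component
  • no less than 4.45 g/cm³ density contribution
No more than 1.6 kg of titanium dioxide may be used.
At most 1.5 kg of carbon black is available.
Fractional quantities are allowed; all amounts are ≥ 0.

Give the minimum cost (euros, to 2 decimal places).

Let x1 = kg of carbon black, x2 = kg of phthalo blue, x3 = kg of titanium dioxide, x4 = kg of phthalo green, x5 = kg of kaolin, x6 = kg of zinc oxide.
Minimise 2.25x1 + 11.28x2 + 2.46x3 + 18.17x4 + 0.51x5 + 2.92x6 with:
  92x1 + 44x2 + 18x3 + 43x4 + 47x5 + 14x6 ≤ 148   (oil absorption)
  78x4 ≥ 100   (yellow component)
  1.85x1 + 1.6x2 + 4.1x3 + 2.05x4 + 2.6x5 + 5.6x6 ≥ 4.45   (density contribution)
  x3 ≤ 1.6
  x1 ≤ 1.5
  x1, x2, x3, x4, x5, x6 ≥ 0.
At the optimum only phthalo green, kaolin are positive (carbon black, phthalo blue, titanium dioxide, zinc oxide = 0). The yellow component and density contribution requirements are met with equality.
Optimal quantities: phthalo green = 1.282 kg, kaolin = 0.7007 kg.
Cost = 18.17·1.282 + 0.51·0.7007 = 23.6513.

€23.65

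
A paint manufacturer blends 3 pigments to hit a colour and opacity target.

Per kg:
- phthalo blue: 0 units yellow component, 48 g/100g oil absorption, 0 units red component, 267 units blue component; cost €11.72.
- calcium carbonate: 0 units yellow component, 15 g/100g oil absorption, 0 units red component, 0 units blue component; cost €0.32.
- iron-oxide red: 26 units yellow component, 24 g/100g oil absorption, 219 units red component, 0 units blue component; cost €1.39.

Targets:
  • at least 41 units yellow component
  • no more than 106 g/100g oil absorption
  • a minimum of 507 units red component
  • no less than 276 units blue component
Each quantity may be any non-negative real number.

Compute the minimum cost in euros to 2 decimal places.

Let x1 = kg of phthalo blue, x2 = kg of calcium carbonate, x3 = kg of iron-oxide red.
min 11.72x1 + 0.32x2 + 1.39x3 with:
  26x3 ≥ 41   (yellow component)
  48x1 + 15x2 + 24x3 ≤ 106   (oil absorption)
  219x3 ≥ 507   (red component)
  267x1 ≥ 276   (blue component)
  x1, x2, x3 ≥ 0.
At the optimum only phthalo blue, iron-oxide red are positive (calcium carbonate = 0). Binding constraints: red component and blue component.
That vertex is x1 = 1.0337, x3 = 2.3151.
Cost = 11.72·1.0337 + 1.39·2.3151 = 15.3330.

€15.33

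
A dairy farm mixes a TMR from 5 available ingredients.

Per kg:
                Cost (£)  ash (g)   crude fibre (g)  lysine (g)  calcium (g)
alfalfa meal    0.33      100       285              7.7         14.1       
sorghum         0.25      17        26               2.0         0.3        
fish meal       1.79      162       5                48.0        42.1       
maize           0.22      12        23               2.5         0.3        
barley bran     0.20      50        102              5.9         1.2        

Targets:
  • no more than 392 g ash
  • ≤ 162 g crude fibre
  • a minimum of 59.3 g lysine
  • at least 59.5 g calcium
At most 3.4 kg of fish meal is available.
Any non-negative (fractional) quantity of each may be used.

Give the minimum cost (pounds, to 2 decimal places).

£2.38

Let x1 = kg of alfalfa meal, x2 = kg of sorghum, x3 = kg of fish meal, x4 = kg of maize, x5 = kg of barley bran.
min 0.33x1 + 0.25x2 + 1.79x3 + 0.22x4 + 0.2x5 subject to:
  100x1 + 17x2 + 162x3 + 12x4 + 50x5 ≤ 392   (ash)
  285x1 + 26x2 + 5x3 + 23x4 + 102x5 ≤ 162   (crude fibre)
  7.7x1 + 2x2 + 48x3 + 2.5x4 + 5.9x5 ≥ 59.3   (lysine)
  14.1x1 + 0.3x2 + 42.1x3 + 0.3x4 + 1.2x5 ≥ 59.5   (calcium)
  x3 ≤ 3.4
  x1, x2, x3, x4, x5 ≥ 0.
At the optimum only alfalfa meal, fish meal are positive (sorghum, maize, barley bran = 0). There the crude fibre and calcium constraints are tight.
Optimal quantities: alfalfa meal = 0.5468 kg, fish meal = 1.23 kg.
Objective = 0.33·0.5468 + 1.79·1.23 = 2.3821.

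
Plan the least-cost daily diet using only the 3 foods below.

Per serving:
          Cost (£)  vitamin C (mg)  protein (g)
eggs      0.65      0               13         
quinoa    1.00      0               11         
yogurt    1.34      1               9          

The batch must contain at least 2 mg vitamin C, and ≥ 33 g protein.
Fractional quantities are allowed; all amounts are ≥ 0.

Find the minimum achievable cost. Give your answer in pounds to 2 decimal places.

£3.43

This is a linear program. Let x1 = servings of eggs, x2 = servings of quinoa, x3 = servings of yogurt.
Minimise 0.65x1 + 1x2 + 1.34x3 s.t.:
  1x3 ≥ 2   (vitamin C)
  13x1 + 11x2 + 9x3 ≥ 33   (protein)
  x1, x2, x3 ≥ 0.
The minimum-cost mix takes nothing from quinoa — only eggs, yogurt. There the vitamin C and protein constraints are tight.
That vertex is x1 = 1.154, x3 = 2.
Cost = 0.65·1.154 + 1.34·2 = 3.4301.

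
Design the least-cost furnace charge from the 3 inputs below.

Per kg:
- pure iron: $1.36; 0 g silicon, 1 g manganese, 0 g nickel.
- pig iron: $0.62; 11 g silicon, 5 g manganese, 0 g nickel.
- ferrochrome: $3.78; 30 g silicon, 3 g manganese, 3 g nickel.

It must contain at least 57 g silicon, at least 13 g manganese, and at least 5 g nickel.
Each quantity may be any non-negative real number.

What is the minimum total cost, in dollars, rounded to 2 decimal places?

$7.29

Let x1 = kg of pure iron, x2 = kg of pig iron, x3 = kg of ferrochrome.
min 1.36x1 + 0.62x2 + 3.78x3 subject to:
  11x2 + 30x3 ≥ 57   (silicon)
  1x1 + 5x2 + 3x3 ≥ 13   (manganese)
  3x3 ≥ 5   (nickel)
  x1, x2, x3 ≥ 0.
The cheapest feasible vertex uses only pig iron, ferrochrome; pure iron is not used. The manganese and nickel requirements are met with equality.
Solving gives x2 = 1.6, x3 = 1.667.
Total cost: 0.62·1.6 + 3.78·1.667 = 7.2933.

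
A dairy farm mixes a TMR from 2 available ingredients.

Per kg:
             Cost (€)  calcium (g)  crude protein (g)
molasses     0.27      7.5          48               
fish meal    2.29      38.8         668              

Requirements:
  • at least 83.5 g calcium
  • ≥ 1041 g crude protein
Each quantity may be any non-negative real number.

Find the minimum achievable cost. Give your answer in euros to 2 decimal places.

Let x1 = kg of molasses, x2 = kg of fish meal.
Minimize 0.27x1 + 2.29x2 with:
  7.5x1 + 38.8x2 ≥ 83.5   (calcium)
  48x1 + 668x2 ≥ 1041   (crude protein)
  x1, x2 ≥ 0.
Both inputs are positive at the optimum. There the calcium and crude protein constraints are tight.
So molasses = 4.889 kg, fish meal = 1.207 kg.
Objective = 0.27·4.889 + 2.29·1.207 = 4.0841.

€4.08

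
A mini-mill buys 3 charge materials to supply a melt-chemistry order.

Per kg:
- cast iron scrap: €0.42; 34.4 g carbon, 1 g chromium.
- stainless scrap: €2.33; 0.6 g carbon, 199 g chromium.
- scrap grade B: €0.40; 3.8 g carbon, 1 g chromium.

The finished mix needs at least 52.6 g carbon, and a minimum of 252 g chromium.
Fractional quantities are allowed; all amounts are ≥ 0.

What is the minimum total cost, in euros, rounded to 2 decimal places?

€3.57

Let x1 = kg of cast iron scrap, x2 = kg of stainless scrap, x3 = kg of scrap grade B.
min 0.42x1 + 2.33x2 + 0.4x3 s.t.:
  34.4x1 + 0.6x2 + 3.8x3 ≥ 52.6   (carbon)
  1x1 + 199x2 + 1x3 ≥ 252   (chromium)
  x1, x2, x3 ≥ 0.
The cheapest feasible vertex uses only cast iron scrap, stainless scrap; scrap grade B is not used. There the carbon and chromium constraints are tight.
Optimal quantities: cast iron scrap = 1.507 kg, stainless scrap = 1.259 kg.
Cost = 0.42·1.507 + 2.33·1.259 = 3.5664.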